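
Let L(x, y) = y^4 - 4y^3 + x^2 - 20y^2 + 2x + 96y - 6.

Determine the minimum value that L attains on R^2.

-286

L(x,y) separates as P(x) + Q(y) − 6, so its minimum is min P + min Q − 6.
P'(x) = 2x + 2 vanishes at x ∈ {-1}; Q'(y) = 4(y - 4)(y - 2)(y + 3) vanishes at y ∈ {-3, 2, 4}.
Local minima of P (where P''>0): P(-1)=-1. Local minima of Q: Q(-3)=-279, Q(4)=64.
So the global minimum of L is P(-1) + Q(-3) − 6 = -1 − 279 − 6 = -286, attained at (-1, -3).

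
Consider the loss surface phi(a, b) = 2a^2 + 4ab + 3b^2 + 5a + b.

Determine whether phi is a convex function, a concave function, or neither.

convex

phi is quadratic, so its Hessian is the constant matrix H = [[4, 4], [4, 6]].
det(H) = 8, tr(H) = 10.
det(H) > 0 and tr(H) > 0, so H is positive definite everywhere: convex.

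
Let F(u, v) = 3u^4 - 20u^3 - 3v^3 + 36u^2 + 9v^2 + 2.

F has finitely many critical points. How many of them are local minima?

F separates as a function of u plus a function of v, so ∇F=0 decouples.
∂F/∂u = 12u(u - 3)(u - 2) = 0 at u ∈ {0, 2, 3}; ∂F/∂v = -9v(v - 2) = 0 at v ∈ {0, 2}.
The Hessian is diagonal: diag(F_uu, F_vv). Second derivatives: F_uu(0)=72, F_uu(2)=-24, F_uu(3)=36; F_vv(0)=18, F_vv(2)=-18.
Local minima occur where both diagonal entries positive: (0, 0), (3, 0). Count: 2.

2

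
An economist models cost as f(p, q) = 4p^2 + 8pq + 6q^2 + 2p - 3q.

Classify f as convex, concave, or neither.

convex

f is quadratic, so its Hessian is the constant matrix H = [[8, 8], [8, 12]].
det(H) = 32, tr(H) = 20.
det(H) > 0 and tr(H) > 0, so H is positive definite everywhere: convex.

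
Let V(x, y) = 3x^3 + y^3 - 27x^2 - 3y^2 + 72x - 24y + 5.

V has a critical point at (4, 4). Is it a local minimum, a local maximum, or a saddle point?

The mixed partial ∂²V/∂x∂y is 0, so the Hessian at any point is diag(V_xx, V_yy) = diag(18(x - 3), 6(y - 1)).
At (4, 4): H = diag(18, 18).
Both eigenvalues are positive, so H is positive definite: a local minimum.

local minimum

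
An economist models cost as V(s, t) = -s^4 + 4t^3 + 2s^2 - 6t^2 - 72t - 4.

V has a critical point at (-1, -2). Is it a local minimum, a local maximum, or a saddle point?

local maximum

The mixed partial ∂²V/∂s∂t is 0, so the Hessian at any point is diag(V_ss, V_tt) = diag(4(-3s^2 + 1), 12(2t - 1)).
At (-1, -2): H = diag(-8, -60).
Both eigenvalues are negative, so H is negative definite: a local maximum.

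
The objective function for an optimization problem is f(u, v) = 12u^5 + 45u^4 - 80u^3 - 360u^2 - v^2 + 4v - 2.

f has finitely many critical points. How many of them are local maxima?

2

f separates as a function of u plus a function of v, so ∇f=0 decouples.
∂f/∂u = 60u(u - 2)(u + 2)(u + 3) = 0 at u ∈ {-3, -2, 0, 2}; ∂f/∂v = -2(v - 2) = 0 at v ∈ {2}.
The Hessian is diagonal: diag(f_uu, f_vv). Second derivatives: f_uu(-3)=-900, f_uu(-2)=480, f_uu(0)=-720, f_uu(2)=2400; f_vv(2)=-2.
Local maxima occur where both diagonal entries negative: (-3, 2), (0, 2). Count: 2.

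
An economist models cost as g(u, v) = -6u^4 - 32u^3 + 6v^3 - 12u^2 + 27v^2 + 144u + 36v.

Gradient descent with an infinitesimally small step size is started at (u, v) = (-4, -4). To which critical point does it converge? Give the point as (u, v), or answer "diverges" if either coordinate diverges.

diverges

g is separable, so gradient descent decouples: u follows -∂g/∂u, v follows -∂g/∂v.
∂g/∂u = -24(u - 1)(u + 2)(u + 3); at u=-4 this is 240, so u decreases.
∂g/∂v = 18(v + 1)(v + 2); at v=-4 this is 108, so v decreases.
The u-coordinate has no critical point in that direction and runs off to infinity.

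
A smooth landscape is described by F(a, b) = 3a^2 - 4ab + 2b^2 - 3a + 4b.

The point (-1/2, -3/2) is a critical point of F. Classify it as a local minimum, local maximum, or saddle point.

local minimum

The Hessian of F is constant: H = [[6, -4], [-4, 4]].
det(H) = 6·4 − (-4)² = 8.
det(H) > 0 and tr(H) = 10 > 0, so H is positive definite and the point is a local minimum.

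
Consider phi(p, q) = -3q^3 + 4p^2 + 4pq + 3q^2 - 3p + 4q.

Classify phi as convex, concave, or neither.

The term -3q^3 is cubic, so the Hessian is not constant.
∂²phi/∂q² = -18q + 6, which takes both signs as q varies (negative for sufficiently large q). A diagonal entry of the Hessian changing sign means the Hessian is neither positive- nor negative-semidefinite on all of R^2.

neither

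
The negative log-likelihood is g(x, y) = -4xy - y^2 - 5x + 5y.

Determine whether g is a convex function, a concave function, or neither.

g is quadratic, so its Hessian is the constant matrix H = [[0, -4], [-4, -2]].
det(H) = -16, tr(H) = -2.
det(H) < 0, so H is indefinite: neither convex nor concave.

neither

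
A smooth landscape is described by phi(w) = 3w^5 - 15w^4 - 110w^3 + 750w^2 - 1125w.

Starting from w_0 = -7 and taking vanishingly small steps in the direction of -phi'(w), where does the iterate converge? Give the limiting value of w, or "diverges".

phi'(w) = 15(w - 5)(w - 3)(w - 1)(w + 5), so phi'(-7) = 28800.
Gradient descent moves in the -phi' direction, i.e. w is decreasing.
There is no critical point below w=-7, and phi' keeps the same sign, so the iterate runs off to −∞.

diverges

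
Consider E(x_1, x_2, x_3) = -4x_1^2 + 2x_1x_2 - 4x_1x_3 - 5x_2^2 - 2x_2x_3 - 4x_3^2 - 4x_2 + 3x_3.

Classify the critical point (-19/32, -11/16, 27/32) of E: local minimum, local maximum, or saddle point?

local maximum

The Hessian is constant: H = [[-8, 2, -4], [2, -10, -2], [-4, -2, -8]].
Leading principal minors: Δ₁ = -8, Δ₂ = 76, Δ₃ = -384.
The minors alternate sign starting negative (−, +, −), so H is negative definite: a local maximum.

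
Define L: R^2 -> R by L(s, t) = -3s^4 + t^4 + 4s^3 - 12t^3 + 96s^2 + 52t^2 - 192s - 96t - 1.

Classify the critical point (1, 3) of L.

saddle point

The mixed partial ∂²L/∂s∂t is 0, so the Hessian at any point is diag(L_ss, L_tt) = diag(12(-3s^2 + 2s + 16), 4(3t^2 - 18t + 26)).
At (1, 3): H = diag(180, -4).
The eigenvalues have opposite signs, so H is indefinite: a saddle point.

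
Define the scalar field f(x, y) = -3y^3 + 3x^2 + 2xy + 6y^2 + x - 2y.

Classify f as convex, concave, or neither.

The term -3y^3 is cubic, so the Hessian is not constant.
∂²f/∂y² = -18y + 12, which takes both signs as y varies (negative for sufficiently large y). A diagonal entry of the Hessian changing sign means the Hessian is neither positive- nor negative-semidefinite on all of R^2.

neither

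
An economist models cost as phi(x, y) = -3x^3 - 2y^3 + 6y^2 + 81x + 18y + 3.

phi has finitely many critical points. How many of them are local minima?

phi separates as a function of x plus a function of y, so ∇phi=0 decouples.
∂phi/∂x = -9(x - 3)(x + 3) = 0 at x ∈ {-3, 3}; ∂phi/∂y = -6(y - 3)(y + 1) = 0 at y ∈ {-1, 3}.
The Hessian is diagonal: diag(phi_xx, phi_yy). Second derivatives: phi_xx(-3)=54, phi_xx(3)=-54; phi_yy(-1)=24, phi_yy(3)=-24.
Local minima occur where both diagonal entries positive: (-3, -1). Count: 1.

1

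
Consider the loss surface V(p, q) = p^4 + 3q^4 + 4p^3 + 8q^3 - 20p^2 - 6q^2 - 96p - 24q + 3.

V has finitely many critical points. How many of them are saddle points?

4

V separates as a function of p plus a function of q, so ∇V=0 decouples.
∂V/∂p = 4(p - 3)(p + 2)(p + 4) = 0 at p ∈ {-4, -2, 3}; ∂V/∂q = 12(q - 1)(q + 1)(q + 2) = 0 at q ∈ {-2, -1, 1}.
The Hessian is diagonal: diag(V_pp, V_qq). Second derivatives: V_pp(-4)=56, V_pp(-2)=-40, V_pp(3)=140; V_qq(-2)=36, V_qq(-1)=-24, V_qq(1)=72.
Saddle points occur where the two diagonal entries have opposite signs: (-4, -1), (-2, -2), (-2, 1), (3, -1). Count: 4.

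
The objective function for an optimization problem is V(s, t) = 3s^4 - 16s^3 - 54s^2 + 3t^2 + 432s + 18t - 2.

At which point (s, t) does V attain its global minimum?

V(s,t) separates as P(s) + Q(t) − 2, so its minimum is min P + min Q − 2.
P'(s) = 12(s - 4)(s - 3)(s + 3) vanishes at s ∈ {-3, 3, 4}; Q'(t) = 6(t + 3) vanishes at t ∈ {-3}.
Local minima of P (where P''>0): P(-3)=-1107, P(4)=608. Local minima of Q: Q(-3)=-27.
So the global minimum of V is P(-3) + Q(-3) − 2 = -1107 − 27 − 2 = -1136, attained at (-3, -3).

(-3, -3)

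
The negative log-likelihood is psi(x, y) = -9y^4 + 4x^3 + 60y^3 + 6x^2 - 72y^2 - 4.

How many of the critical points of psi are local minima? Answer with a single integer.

1

psi separates as a function of x plus a function of y, so ∇psi=0 decouples.
∂psi/∂x = 12x(x + 1) = 0 at x ∈ {-1, 0}; ∂psi/∂y = -36y(y - 4)(y - 1) = 0 at y ∈ {0, 1, 4}.
The Hessian is diagonal: diag(psi_xx, psi_yy). Second derivatives: psi_xx(-1)=-12, psi_xx(0)=12; psi_yy(0)=-144, psi_yy(1)=108, psi_yy(4)=-432.
Local minima occur where both diagonal entries positive: (0, 1). Count: 1.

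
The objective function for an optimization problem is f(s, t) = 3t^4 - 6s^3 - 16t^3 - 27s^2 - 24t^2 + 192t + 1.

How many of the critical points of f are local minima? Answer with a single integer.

2

f separates as a function of s plus a function of t, so ∇f=0 decouples.
∂f/∂s = -18s(s + 3) = 0 at s ∈ {-3, 0}; ∂f/∂t = 12(t - 4)(t - 2)(t + 2) = 0 at t ∈ {-2, 2, 4}.
The Hessian is diagonal: diag(f_ss, f_tt). Second derivatives: f_ss(-3)=54, f_ss(0)=-54; f_tt(-2)=288, f_tt(2)=-96, f_tt(4)=144.
Local minima occur where both diagonal entries positive: (-3, -2), (-3, 4). Count: 2.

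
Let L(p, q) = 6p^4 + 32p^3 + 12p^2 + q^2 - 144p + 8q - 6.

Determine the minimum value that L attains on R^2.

L(p,q) separates as A(p) + B(q) − 6, so its minimum is min A + min B − 6.
A'(p) = 24(p - 1)(p + 2)(p + 3) vanishes at p ∈ {-3, -2, 1}; B'(q) = 2q + 8 vanishes at q ∈ {-4}.
Local minima of A (where A''>0): A(-3)=162, A(1)=-94. Local minima of B: B(-4)=-16.
So the global minimum of L is A(1) + B(-4) − 6 = -94 − 16 − 6 = -116, attained at (1, -4).

-116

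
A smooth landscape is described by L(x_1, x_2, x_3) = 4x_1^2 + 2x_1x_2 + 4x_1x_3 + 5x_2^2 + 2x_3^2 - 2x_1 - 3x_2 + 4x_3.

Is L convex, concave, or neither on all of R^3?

L is quadratic, so its Hessian is the constant matrix H = [[8, 2, 4], [2, 10, 0], [4, 0, 4]].
Leading principal minors: 8, 76, 144.
All positive ⇒ H ≻ 0 ⇒ convex.

convex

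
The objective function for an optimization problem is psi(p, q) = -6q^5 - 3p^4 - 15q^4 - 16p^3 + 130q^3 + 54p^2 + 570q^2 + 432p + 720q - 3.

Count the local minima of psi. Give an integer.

2

psi separates as a function of p plus a function of q, so ∇psi=0 decouples.
∂psi/∂p = -12(p - 3)(p + 3)(p + 4) = 0 at p ∈ {-4, -3, 3}; ∂psi/∂q = -30(q - 4)(q + 1)(q + 2)(q + 3) = 0 at q ∈ {-3, -2, -1, 4}.
The Hessian is diagonal: diag(psi_pp, psi_qq). Second derivatives: psi_pp(-4)=-84, psi_pp(-3)=72, psi_pp(3)=-504; psi_qq(-3)=420, psi_qq(-2)=-180, psi_qq(-1)=300, psi_qq(4)=-6300.
Local minima occur where both diagonal entries positive: (-3, -3), (-3, -1). Count: 2.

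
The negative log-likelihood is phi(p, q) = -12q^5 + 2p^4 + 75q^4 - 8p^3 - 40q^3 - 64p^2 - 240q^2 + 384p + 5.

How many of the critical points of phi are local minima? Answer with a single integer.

4

phi separates as a function of p plus a function of q, so ∇phi=0 decouples.
∂phi/∂p = 8(p - 4)(p - 3)(p + 4) = 0 at p ∈ {-4, 3, 4}; ∂phi/∂q = -60q(q - 4)(q - 2)(q + 1) = 0 at q ∈ {-1, 0, 2, 4}.
The Hessian is diagonal: diag(phi_pp, phi_qq). Second derivatives: phi_pp(-4)=448, phi_pp(3)=-56, phi_pp(4)=64; phi_qq(-1)=900, phi_qq(0)=-480, phi_qq(2)=720, phi_qq(4)=-2400.
Local minima occur where both diagonal entries positive: (-4, -1), (-4, 2), (4, -1), (4, 2). Count: 4.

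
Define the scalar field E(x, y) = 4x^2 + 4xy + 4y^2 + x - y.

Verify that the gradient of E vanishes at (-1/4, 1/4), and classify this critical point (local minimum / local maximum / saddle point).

∇E = (8x + 4y + 1, 4x + 8y - 1); substituting (-1/4, 1/4) gives ∇E = (0, 0), so (-1/4, 1/4) is indeed a critical point.
The Hessian of E is constant: H = [[8, 4], [4, 8]].
det(H) = 8·8 − 4² = 48.
det(H) > 0 and tr(H) = 16 > 0, so H is positive definite and the point is a local minimum.

local minimum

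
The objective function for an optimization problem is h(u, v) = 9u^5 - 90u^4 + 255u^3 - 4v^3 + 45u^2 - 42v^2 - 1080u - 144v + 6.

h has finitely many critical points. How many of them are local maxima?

h separates as a function of u plus a function of v, so ∇h=0 decouples.
∂h/∂u = 45(u - 4)(u - 3)(u - 2)(u + 1) = 0 at u ∈ {-1, 2, 3, 4}; ∂h/∂v = -12(v + 3)(v + 4) = 0 at v ∈ {-4, -3}.
The Hessian is diagonal: diag(h_uu, h_vv). Second derivatives: h_uu(-1)=-2700, h_uu(2)=270, h_uu(3)=-180, h_uu(4)=450; h_vv(-4)=12, h_vv(-3)=-12.
Local maxima occur where both diagonal entries negative: (-1, -3), (3, -3). Count: 2.

2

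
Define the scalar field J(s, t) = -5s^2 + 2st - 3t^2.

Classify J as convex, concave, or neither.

J is quadratic, so its Hessian is the constant matrix H = [[-10, 2], [2, -6]].
det(H) = 56, tr(H) = -16.
det(H) > 0 and tr(H) < 0, so H is negative definite everywhere: concave.

concave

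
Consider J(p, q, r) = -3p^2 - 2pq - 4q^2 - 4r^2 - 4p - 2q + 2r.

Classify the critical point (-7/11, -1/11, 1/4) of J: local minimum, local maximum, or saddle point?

The Hessian is constant: H = [[-6, -2, 0], [-2, -8, 0], [0, 0, -8]].
Leading principal minors: Δ₁ = -6, Δ₂ = 44, Δ₃ = -352.
The minors alternate sign starting negative (−, +, −), so H is negative definite: a local maximum.

local maximum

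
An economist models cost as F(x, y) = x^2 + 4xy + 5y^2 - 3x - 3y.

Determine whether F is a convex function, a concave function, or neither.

convex

F is quadratic, so its Hessian is the constant matrix H = [[2, 4], [4, 10]].
det(H) = 4, tr(H) = 12.
det(H) > 0 and tr(H) > 0, so H is positive definite everywhere: convex.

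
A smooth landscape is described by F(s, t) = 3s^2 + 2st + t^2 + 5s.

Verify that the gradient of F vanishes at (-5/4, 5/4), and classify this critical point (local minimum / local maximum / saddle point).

∇F = (6s + 2t + 5, 2s + 2t); substituting (-5/4, 5/4) gives ∇F = (0, 0), so (-5/4, 5/4) is indeed a critical point.
The Hessian of F is constant: H = [[6, 2], [2, 2]].
det(H) = 6·2 − 2² = 8.
det(H) > 0 and tr(H) = 8 > 0, so H is positive definite and the point is a local minimum.

local minimum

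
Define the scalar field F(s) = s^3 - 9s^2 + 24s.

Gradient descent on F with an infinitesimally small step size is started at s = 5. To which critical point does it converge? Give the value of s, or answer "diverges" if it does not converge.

4

F'(s) = 3(s - 4)(s - 2), so F'(5) = 9.
Gradient descent moves in the -F' direction, i.e. s is decreasing.
The nearest critical point in that direction is s = 4, where F'' = 6 > 0 (a local minimum). The iterate converges there.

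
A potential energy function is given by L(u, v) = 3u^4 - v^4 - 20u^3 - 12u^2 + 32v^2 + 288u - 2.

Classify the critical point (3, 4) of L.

The mixed partial ∂²L/∂u∂v is 0, so the Hessian at any point is diag(L_uu, L_vv) = diag(12(3u^2 - 10u - 2), 4(-3v^2 + 16)).
At (3, 4): H = diag(-60, -128).
Both eigenvalues are negative, so H is negative definite: a local maximum.

local maximum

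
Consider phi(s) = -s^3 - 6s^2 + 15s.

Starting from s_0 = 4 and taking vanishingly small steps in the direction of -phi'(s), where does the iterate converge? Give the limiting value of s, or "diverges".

phi'(s) = -3(s - 1)(s + 5), so phi'(4) = -81.
Gradient descent moves in the -phi' direction, i.e. s is increasing.
There is no critical point above s=4, and phi' keeps the same sign, so the iterate runs off to +∞.

diverges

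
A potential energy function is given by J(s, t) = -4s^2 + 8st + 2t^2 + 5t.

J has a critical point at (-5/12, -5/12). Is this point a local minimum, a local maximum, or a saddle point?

The Hessian of J is constant: H = [[-8, 8], [8, 4]].
det(H) = (-8)·4 − 8² = -96.
Since det(H) < 0, H is indefinite and the critical point is a saddle point.

saddle point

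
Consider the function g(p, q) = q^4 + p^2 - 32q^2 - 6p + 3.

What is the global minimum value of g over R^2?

g(p,q) separates as A(p) + B(q) + 3, so its minimum is min A + min B + 3.
A'(p) = 2p - 6 vanishes at p ∈ {3}; B'(q) = 4q(q - 4)(q + 4) vanishes at q ∈ {-4, 0, 4}.
Local minima of A (where A''>0): A(3)=-9. Local minima of B: B(-4)=-256, B(4)=-256.
So the global minimum of g is A(3) + B(-4) + 3 = -9 − 256 + 3 = -262, attained at (3, -4).

-262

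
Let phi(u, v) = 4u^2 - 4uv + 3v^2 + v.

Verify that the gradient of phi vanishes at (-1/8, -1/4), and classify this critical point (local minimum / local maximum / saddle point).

∇phi = (8u - 4v, -4u + 6v + 1); substituting (-1/8, -1/4) gives ∇phi = (0, 0), so (-1/8, -1/4) is indeed a critical point.
The Hessian of phi is constant: H = [[8, -4], [-4, 6]].
det(H) = 8·6 − (-4)² = 32.
det(H) > 0 and tr(H) = 14 > 0, so H is positive definite and the point is a local minimum.

local minimum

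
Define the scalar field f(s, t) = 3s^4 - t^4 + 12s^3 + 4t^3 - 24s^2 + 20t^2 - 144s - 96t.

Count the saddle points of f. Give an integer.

5

f separates as a function of s plus a function of t, so ∇f=0 decouples.
∂f/∂s = 12(s - 2)(s + 2)(s + 3) = 0 at s ∈ {-3, -2, 2}; ∂f/∂t = -4(t - 4)(t - 2)(t + 3) = 0 at t ∈ {-3, 2, 4}.
The Hessian is diagonal: diag(f_ss, f_tt). Second derivatives: f_ss(-3)=60, f_ss(-2)=-48, f_ss(2)=240; f_tt(-3)=-140, f_tt(2)=40, f_tt(4)=-56.
Saddle points occur where the two diagonal entries have opposite signs: (-3, -3), (-3, 4), (-2, 2), (2, -3), (2, 4). Count: 5.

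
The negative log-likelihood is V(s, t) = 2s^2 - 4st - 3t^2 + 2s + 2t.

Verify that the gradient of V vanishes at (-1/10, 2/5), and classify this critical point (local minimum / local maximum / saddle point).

saddle point

∇V = (4s - 4t + 2, -4s - 6t + 2); substituting (-1/10, 2/5) gives ∇V = (0, 0), so (-1/10, 2/5) is indeed a critical point.
The Hessian of V is constant: H = [[4, -4], [-4, -6]].
det(H) = 4·(-6) − (-4)² = -40.
Since det(H) < 0, H is indefinite and the critical point is a saddle point.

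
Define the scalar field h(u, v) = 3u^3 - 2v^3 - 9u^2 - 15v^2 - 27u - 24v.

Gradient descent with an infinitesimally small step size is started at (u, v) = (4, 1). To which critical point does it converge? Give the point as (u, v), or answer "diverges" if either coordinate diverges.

diverges

h is separable, so gradient descent decouples: u follows -∂h/∂u, v follows -∂h/∂v.
∂h/∂u = 9(u - 3)(u + 1); at u=4 this is 45, so u decreases.
∂h/∂v = -6(v + 1)(v + 4); at v=1 this is -60, so v increases.
The v-coordinate has no critical point in that direction and runs off to infinity.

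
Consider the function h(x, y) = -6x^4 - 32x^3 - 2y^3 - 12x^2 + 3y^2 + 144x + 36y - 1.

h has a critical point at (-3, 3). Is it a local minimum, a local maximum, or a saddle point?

local maximum

The mixed partial ∂²h/∂x∂y is 0, so the Hessian at any point is diag(h_xx, h_yy) = diag(-24(3x^2 + 8x + 1), 6(-2y + 1)).
At (-3, 3): H = diag(-96, -30).
Both eigenvalues are negative, so H is negative definite: a local maximum.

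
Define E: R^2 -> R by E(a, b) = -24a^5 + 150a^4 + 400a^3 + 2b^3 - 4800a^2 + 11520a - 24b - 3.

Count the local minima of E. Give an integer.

E separates as a function of a plus a function of b, so ∇E=0 decouples.
∂E/∂a = -120(a - 4)(a - 3)(a - 2)(a + 4) = 0 at a ∈ {-4, 2, 3, 4}; ∂E/∂b = 6(b - 2)(b + 2) = 0 at b ∈ {-2, 2}.
The Hessian is diagonal: diag(E_aa, E_bb). Second derivatives: E_aa(-4)=40320, E_aa(2)=-1440, E_aa(3)=840, E_aa(4)=-1920; E_bb(-2)=-24, E_bb(2)=24.
Local minima occur where both diagonal entries positive: (-4, 2), (3, 2). Count: 2.

2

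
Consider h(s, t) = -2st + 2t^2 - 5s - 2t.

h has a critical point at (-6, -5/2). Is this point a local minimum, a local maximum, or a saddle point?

saddle point

The Hessian of h is constant: H = [[0, -2], [-2, 4]].
det(H) = 0·4 − (-2)² = -4.
Since det(H) < 0, H is indefinite and the critical point is a saddle point.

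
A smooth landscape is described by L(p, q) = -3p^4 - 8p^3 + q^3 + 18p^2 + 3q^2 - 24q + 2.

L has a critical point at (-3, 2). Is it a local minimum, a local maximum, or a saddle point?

The mixed partial ∂²L/∂p∂q is 0, so the Hessian at any point is diag(L_pp, L_qq) = diag(12(-3p^2 - 4p + 3), 6(q + 1)).
At (-3, 2): H = diag(-144, 18).
The eigenvalues have opposite signs, so H is indefinite: a saddle point.

saddle point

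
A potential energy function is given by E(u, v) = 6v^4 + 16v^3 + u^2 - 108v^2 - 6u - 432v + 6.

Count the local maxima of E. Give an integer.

0

E separates as a function of u plus a function of v, so ∇E=0 decouples.
∂E/∂u = 2(u - 3) = 0 at u ∈ {3}; ∂E/∂v = 24(v - 3)(v + 2)(v + 3) = 0 at v ∈ {-3, -2, 3}.
The Hessian is diagonal: diag(E_uu, E_vv). Second derivatives: E_uu(3)=2; E_vv(-3)=144, E_vv(-2)=-120, E_vv(3)=720.
Local maxima occur where both diagonal entries negative: none. Count: 0.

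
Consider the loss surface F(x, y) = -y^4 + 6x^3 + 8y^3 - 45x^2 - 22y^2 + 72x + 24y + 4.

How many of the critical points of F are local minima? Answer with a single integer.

F separates as a function of x plus a function of y, so ∇F=0 decouples.
∂F/∂x = 18(x - 4)(x - 1) = 0 at x ∈ {1, 4}; ∂F/∂y = -4(y - 3)(y - 2)(y - 1) = 0 at y ∈ {1, 2, 3}.
The Hessian is diagonal: diag(F_xx, F_yy). Second derivatives: F_xx(1)=-54, F_xx(4)=54; F_yy(1)=-8, F_yy(2)=4, F_yy(3)=-8.
Local minima occur where both diagonal entries positive: (4, 2). Count: 1.

1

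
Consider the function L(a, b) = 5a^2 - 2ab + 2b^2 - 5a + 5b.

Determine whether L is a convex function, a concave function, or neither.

convex

L is quadratic, so its Hessian is the constant matrix H = [[10, -2], [-2, 4]].
det(H) = 36, tr(H) = 14.
det(H) > 0 and tr(H) > 0, so H is positive definite everywhere: convex.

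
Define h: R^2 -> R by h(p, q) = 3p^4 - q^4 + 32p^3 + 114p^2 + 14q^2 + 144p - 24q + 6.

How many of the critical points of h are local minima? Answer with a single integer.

h separates as a function of p plus a function of q, so ∇h=0 decouples.
∂h/∂p = 12(p + 1)(p + 3)(p + 4) = 0 at p ∈ {-4, -3, -1}; ∂h/∂q = -4(q - 2)(q - 1)(q + 3) = 0 at q ∈ {-3, 1, 2}.
The Hessian is diagonal: diag(h_pp, h_qq). Second derivatives: h_pp(-4)=36, h_pp(-3)=-24, h_pp(-1)=72; h_qq(-3)=-80, h_qq(1)=16, h_qq(2)=-20.
Local minima occur where both diagonal entries positive: (-4, 1), (-1, 1). Count: 2.

2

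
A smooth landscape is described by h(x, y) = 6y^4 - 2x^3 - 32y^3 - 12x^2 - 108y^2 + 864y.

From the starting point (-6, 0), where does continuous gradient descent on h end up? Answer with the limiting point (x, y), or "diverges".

h is separable, so gradient descent decouples: x follows -∂h/∂x, y follows -∂h/∂y.
∂h/∂x = -6x(x + 4); at x=-6 this is -72, so x increases.
∂h/∂y = 24(y - 4)(y - 3)(y + 3); at y=0 this is 864, so y decreases.
x converges to its nearest critical value -4 (a local min of the x-part); y converges to -3. The iterate converges to (-4, -3).

(-4, -3)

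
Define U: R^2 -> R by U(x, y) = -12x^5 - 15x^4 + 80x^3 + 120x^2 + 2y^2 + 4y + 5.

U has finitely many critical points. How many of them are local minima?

U separates as a function of x plus a function of y, so ∇U=0 decouples.
∂U/∂x = -60x(x - 2)(x + 1)(x + 2) = 0 at x ∈ {-2, -1, 0, 2}; ∂U/∂y = 4(y + 1) = 0 at y ∈ {-1}.
The Hessian is diagonal: diag(U_xx, U_yy). Second derivatives: U_xx(-2)=480, U_xx(-1)=-180, U_xx(0)=240, U_xx(2)=-1440; U_yy(-1)=4.
Local minima occur where both diagonal entries positive: (-2, -1), (0, -1). Count: 2.

2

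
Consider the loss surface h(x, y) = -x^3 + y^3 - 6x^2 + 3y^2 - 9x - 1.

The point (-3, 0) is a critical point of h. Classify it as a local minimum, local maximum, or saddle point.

local minimum

The mixed partial ∂²h/∂x∂y is 0, so the Hessian at any point is diag(h_xx, h_yy) = diag(-6(x + 2), 6(y + 1)).
At (-3, 0): H = diag(6, 6).
Both eigenvalues are positive, so H is positive definite: a local minimum.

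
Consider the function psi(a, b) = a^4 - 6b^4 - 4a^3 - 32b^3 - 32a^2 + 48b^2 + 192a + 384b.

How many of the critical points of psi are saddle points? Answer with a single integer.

psi separates as a function of a plus a function of b, so ∇psi=0 decouples.
∂psi/∂a = 4(a - 4)(a - 3)(a + 4) = 0 at a ∈ {-4, 3, 4}; ∂psi/∂b = -24(b - 2)(b + 2)(b + 4) = 0 at b ∈ {-4, -2, 2}.
The Hessian is diagonal: diag(psi_aa, psi_bb). Second derivatives: psi_aa(-4)=224, psi_aa(3)=-28, psi_aa(4)=32; psi_bb(-4)=-288, psi_bb(-2)=192, psi_bb(2)=-576.
Saddle points occur where the two diagonal entries have opposite signs: (-4, -4), (-4, 2), (3, -2), (4, -4), (4, 2). Count: 5.

5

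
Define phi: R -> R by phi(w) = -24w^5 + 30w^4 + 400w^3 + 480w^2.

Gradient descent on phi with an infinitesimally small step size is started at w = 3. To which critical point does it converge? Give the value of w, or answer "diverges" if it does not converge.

0

phi'(w) = -120w(w - 4)(w + 1)(w + 2), so phi'(3) = 7200.
Gradient descent moves in the -phi' direction, i.e. w is decreasing.
The nearest critical point in that direction is w = 0, where phi'' = 960 > 0 (a local minimum). The iterate converges there.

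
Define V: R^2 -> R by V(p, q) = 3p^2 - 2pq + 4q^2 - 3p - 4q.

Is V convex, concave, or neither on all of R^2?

V is quadratic, so its Hessian is the constant matrix H = [[6, -2], [-2, 8]].
det(H) = 44, tr(H) = 14.
det(H) > 0 and tr(H) > 0, so H is positive definite everywhere: convex.

convex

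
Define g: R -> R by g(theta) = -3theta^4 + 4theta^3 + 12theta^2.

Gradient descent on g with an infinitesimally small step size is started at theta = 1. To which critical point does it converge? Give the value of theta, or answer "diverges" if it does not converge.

g'(theta) = -12theta(theta - 2)(theta + 1), so g'(1) = 24.
Gradient descent moves in the -g' direction, i.e. theta is decreasing.
The nearest critical point in that direction is theta = 0, where g'' = 24 > 0 (a local minimum). The iterate converges there.

0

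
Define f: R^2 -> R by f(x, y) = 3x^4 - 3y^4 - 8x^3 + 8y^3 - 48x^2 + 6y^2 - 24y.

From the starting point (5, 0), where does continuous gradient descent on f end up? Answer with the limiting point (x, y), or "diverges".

f is separable, so gradient descent decouples: x follows -∂f/∂x, y follows -∂f/∂y.
∂f/∂x = 12x(x - 4)(x + 2); at x=5 this is 420, so x decreases.
∂f/∂y = -12(y - 2)(y - 1)(y + 1); at y=0 this is -24, so y increases.
x converges to its nearest critical value 4 (a local min of the x-part); y converges to 1. The iterate converges to (4, 1).

(4, 1)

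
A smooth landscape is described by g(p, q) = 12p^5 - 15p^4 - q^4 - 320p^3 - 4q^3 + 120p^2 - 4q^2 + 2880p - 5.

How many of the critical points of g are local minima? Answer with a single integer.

2

g separates as a function of p plus a function of q, so ∇g=0 decouples.
∂g/∂p = 60(p - 4)(p - 2)(p + 2)(p + 3) = 0 at p ∈ {-3, -2, 2, 4}; ∂g/∂q = -4q(q + 1)(q + 2) = 0 at q ∈ {-2, -1, 0}.
The Hessian is diagonal: diag(g_pp, g_qq). Second derivatives: g_pp(-3)=-2100, g_pp(-2)=1440, g_pp(2)=-2400, g_pp(4)=5040; g_qq(-2)=-8, g_qq(-1)=4, g_qq(0)=-8.
Local minima occur where both diagonal entries positive: (-2, -1), (4, -1). Count: 2.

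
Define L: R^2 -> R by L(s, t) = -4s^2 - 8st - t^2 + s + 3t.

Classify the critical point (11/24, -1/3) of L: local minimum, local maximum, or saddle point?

The Hessian of L is constant: H = [[-8, -8], [-8, -2]].
det(H) = (-8)·(-2) − (-8)² = -48.
Since det(H) < 0, H is indefinite and the critical point is a saddle point.

saddle point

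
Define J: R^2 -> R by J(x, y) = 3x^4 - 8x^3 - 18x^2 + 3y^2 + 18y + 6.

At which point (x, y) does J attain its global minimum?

J(x,y) separates as P(x) + Q(y) + 6, so its minimum is min P + min Q + 6.
P'(x) = 12x(x - 3)(x + 1) vanishes at x ∈ {-1, 0, 3}; Q'(y) = 6y + 18 vanishes at y ∈ {-3}.
Local minima of P (where P''>0): P(-1)=-7, P(3)=-135. Local minima of Q: Q(-3)=-27.
So the global minimum of J is P(3) + Q(-3) + 6 = -135 − 27 + 6 = -156, attained at (3, -3).

(3, -3)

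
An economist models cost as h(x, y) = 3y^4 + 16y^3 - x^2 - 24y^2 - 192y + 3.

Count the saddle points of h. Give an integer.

2

h separates as a function of x plus a function of y, so ∇h=0 decouples.
∂h/∂x = -2x = 0 at x ∈ {0}; ∂h/∂y = 12(y - 2)(y + 2)(y + 4) = 0 at y ∈ {-4, -2, 2}.
The Hessian is diagonal: diag(h_xx, h_yy). Second derivatives: h_xx(0)=-2; h_yy(-4)=144, h_yy(-2)=-96, h_yy(2)=288.
Saddle points occur where the two diagonal entries have opposite signs: (0, -4), (0, 2). Count: 2.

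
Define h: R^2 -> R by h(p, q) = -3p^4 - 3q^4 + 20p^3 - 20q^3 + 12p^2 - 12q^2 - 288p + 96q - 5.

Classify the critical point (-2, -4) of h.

The mixed partial ∂²h/∂p∂q is 0, so the Hessian at any point is diag(h_pp, h_qq) = diag(12(-3p^2 + 10p + 2), -12(3q^2 + 10q + 2)).
At (-2, -4): H = diag(-360, -120).
Both eigenvalues are negative, so H is negative definite: a local maximum.

local maximum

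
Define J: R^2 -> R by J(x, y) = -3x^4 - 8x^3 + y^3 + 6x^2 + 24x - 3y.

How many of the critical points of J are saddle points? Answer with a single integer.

J separates as a function of x plus a function of y, so ∇J=0 decouples.
∂J/∂x = -12(x - 1)(x + 1)(x + 2) = 0 at x ∈ {-2, -1, 1}; ∂J/∂y = 3(y - 1)(y + 1) = 0 at y ∈ {-1, 1}.
The Hessian is diagonal: diag(J_xx, J_yy). Second derivatives: J_xx(-2)=-36, J_xx(-1)=24, J_xx(1)=-72; J_yy(-1)=-6, J_yy(1)=6.
Saddle points occur where the two diagonal entries have opposite signs: (-2, 1), (-1, -1), (1, 1). Count: 3.

3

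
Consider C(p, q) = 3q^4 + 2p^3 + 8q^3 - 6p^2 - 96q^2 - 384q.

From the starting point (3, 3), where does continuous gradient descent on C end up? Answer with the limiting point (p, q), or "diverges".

C is separable, so gradient descent decouples: p follows -∂C/∂p, q follows -∂C/∂q.
∂C/∂p = 6p(p - 2); at p=3 this is 18, so p decreases.
∂C/∂q = 12(q - 4)(q + 2)(q + 4); at q=3 this is -420, so q increases.
p converges to its nearest critical value 2 (a local min of the p-part); q converges to 4. The iterate converges to (2, 4).

(2, 4)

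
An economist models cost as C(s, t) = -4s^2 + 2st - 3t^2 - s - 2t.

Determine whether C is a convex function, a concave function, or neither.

concave

C is quadratic, so its Hessian is the constant matrix H = [[-8, 2], [2, -6]].
det(H) = 44, tr(H) = -14.
det(H) > 0 and tr(H) < 0, so H is negative definite everywhere: concave.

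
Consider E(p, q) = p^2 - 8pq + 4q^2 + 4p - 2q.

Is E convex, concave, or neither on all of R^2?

neither

E is quadratic, so its Hessian is the constant matrix H = [[2, -8], [-8, 8]].
det(H) = -48, tr(H) = 10.
det(H) < 0, so H is indefinite: neither convex nor concave.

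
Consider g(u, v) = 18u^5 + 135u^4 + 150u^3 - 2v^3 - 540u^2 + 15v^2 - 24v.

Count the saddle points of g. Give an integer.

4

g separates as a function of u plus a function of v, so ∇g=0 decouples.
∂g/∂u = 90u(u - 1)(u + 3)(u + 4) = 0 at u ∈ {-4, -3, 0, 1}; ∂g/∂v = -6(v - 4)(v - 1) = 0 at v ∈ {1, 4}.
The Hessian is diagonal: diag(g_uu, g_vv). Second derivatives: g_uu(-4)=-1800, g_uu(-3)=1080, g_uu(0)=-1080, g_uu(1)=1800; g_vv(1)=18, g_vv(4)=-18.
Saddle points occur where the two diagonal entries have opposite signs: (-4, 1), (-3, 4), (0, 1), (1, 4). Count: 4.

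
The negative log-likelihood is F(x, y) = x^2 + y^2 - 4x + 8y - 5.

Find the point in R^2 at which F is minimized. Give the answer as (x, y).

F(x,y) separates as P(x) + Q(y) − 5, so its minimum is min P + min Q − 5.
P'(x) = 2x - 4 vanishes at x ∈ {2}; Q'(y) = 2y + 8 vanishes at y ∈ {-4}.
Local minima of P (where P''>0): P(2)=-4. Local minima of Q: Q(-4)=-16.
So the global minimum of F is P(2) + Q(-4) − 5 = -4 − 16 − 5 = -25, attained at (2, -4).

(2, -4)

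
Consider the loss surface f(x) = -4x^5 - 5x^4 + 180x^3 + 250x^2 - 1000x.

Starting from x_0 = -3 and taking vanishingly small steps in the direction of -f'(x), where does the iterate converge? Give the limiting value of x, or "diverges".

-5

f'(x) = -20(x - 5)(x - 1)(x + 2)(x + 5), so f'(-3) = 1280.
Gradient descent moves in the -f' direction, i.e. x is decreasing.
The nearest critical point in that direction is x = -5, where f'' = 3600 > 0 (a local minimum). The iterate converges there.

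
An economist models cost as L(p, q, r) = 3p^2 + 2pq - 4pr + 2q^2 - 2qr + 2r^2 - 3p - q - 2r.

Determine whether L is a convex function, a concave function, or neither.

L is quadratic, so its Hessian is the constant matrix H = [[6, 2, -4], [2, 4, -2], [-4, -2, 4]].
Leading principal minors: 6, 20, 24.
All positive ⇒ H ≻ 0 ⇒ convex.

convex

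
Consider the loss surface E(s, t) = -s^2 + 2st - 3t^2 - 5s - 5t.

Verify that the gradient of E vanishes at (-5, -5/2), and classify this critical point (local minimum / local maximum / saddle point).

∇E = (-2s + 2t - 5, 2s - 6t - 5); substituting (-5, -5/2) gives ∇E = (0, 0), so (-5, -5/2) is indeed a critical point.
The Hessian of E is constant: H = [[-2, 2], [2, -6]].
det(H) = (-2)·(-6) − 2² = 8.
det(H) > 0 and tr(H) = -8 < 0, so H is negative definite and the point is a local maximum.

local maximum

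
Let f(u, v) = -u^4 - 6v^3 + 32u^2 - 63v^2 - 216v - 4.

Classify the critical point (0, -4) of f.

The mixed partial ∂²f/∂u∂v is 0, so the Hessian at any point is diag(f_uu, f_vv) = diag(4(-3u^2 + 16), -18(2v + 7)).
At (0, -4): H = diag(64, 18).
Both eigenvalues are positive, so H is positive definite: a local minimum.

local minimum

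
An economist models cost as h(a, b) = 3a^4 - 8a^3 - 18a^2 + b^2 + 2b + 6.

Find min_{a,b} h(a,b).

-130

h(a,b) separates as P(a) + Q(b) + 6, so its minimum is min P + min Q + 6.
P'(a) = 12a(a - 3)(a + 1) vanishes at a ∈ {-1, 0, 3}; Q'(b) = 2b + 2 vanishes at b ∈ {-1}.
Local minima of P (where P''>0): P(-1)=-7, P(3)=-135. Local minima of Q: Q(-1)=-1.
So the global minimum of h is P(3) + Q(-1) + 6 = -135 − 1 + 6 = -130, attained at (3, -1).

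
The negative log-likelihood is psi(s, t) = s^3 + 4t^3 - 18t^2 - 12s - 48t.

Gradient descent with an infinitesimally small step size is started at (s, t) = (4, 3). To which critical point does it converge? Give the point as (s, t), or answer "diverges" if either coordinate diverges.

psi is separable, so gradient descent decouples: s follows -∂psi/∂s, t follows -∂psi/∂t.
∂psi/∂s = 3(s - 2)(s + 2); at s=4 this is 36, so s decreases.
∂psi/∂t = 12(t - 4)(t + 1); at t=3 this is -48, so t increases.
s converges to its nearest critical value 2 (a local min of the s-part); t converges to 4. The iterate converges to (2, 4).

(2, 4)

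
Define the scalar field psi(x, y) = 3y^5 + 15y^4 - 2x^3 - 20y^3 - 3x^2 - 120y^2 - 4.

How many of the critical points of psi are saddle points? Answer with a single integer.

psi separates as a function of x plus a function of y, so ∇psi=0 decouples.
∂psi/∂x = -6x(x + 1) = 0 at x ∈ {-1, 0}; ∂psi/∂y = 15y(y - 2)(y + 2)(y + 4) = 0 at y ∈ {-4, -2, 0, 2}.
The Hessian is diagonal: diag(psi_xx, psi_yy). Second derivatives: psi_xx(-1)=6, psi_xx(0)=-6; psi_yy(-4)=-720, psi_yy(-2)=240, psi_yy(0)=-240, psi_yy(2)=720.
Saddle points occur where the two diagonal entries have opposite signs: (-1, -4), (-1, 0), (0, -2), (0, 2). Count: 4.

4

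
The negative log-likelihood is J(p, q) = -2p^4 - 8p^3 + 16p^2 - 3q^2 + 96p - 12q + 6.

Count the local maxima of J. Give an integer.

J separates as a function of p plus a function of q, so ∇J=0 decouples.
∂J/∂p = -8(p - 2)(p + 2)(p + 3) = 0 at p ∈ {-3, -2, 2}; ∂J/∂q = -6(q + 2) = 0 at q ∈ {-2}.
The Hessian is diagonal: diag(J_pp, J_qq). Second derivatives: J_pp(-3)=-40, J_pp(-2)=32, J_pp(2)=-160; J_qq(-2)=-6.
Local maxima occur where both diagonal entries negative: (-3, -2), (2, -2). Count: 2.

2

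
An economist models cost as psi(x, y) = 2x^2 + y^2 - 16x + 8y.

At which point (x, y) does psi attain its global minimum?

psi(x,y) separates as P(x) + Q(y), so its minimum is min P + min Q.
P'(x) = 4x - 16 vanishes at x ∈ {4}; Q'(y) = 2y + 8 vanishes at y ∈ {-4}.
Local minima of P (where P''>0): P(4)=-32. Local minima of Q: Q(-4)=-16.
So the global minimum of psi is P(4) + Q(-4) = -32 − 16 = -48, attained at (4, -4).

(4, -4)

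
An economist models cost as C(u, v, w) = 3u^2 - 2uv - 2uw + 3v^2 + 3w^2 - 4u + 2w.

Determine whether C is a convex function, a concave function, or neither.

convex

C is quadratic, so its Hessian is the constant matrix H = [[6, -2, -2], [-2, 6, 0], [-2, 0, 6]].
Leading principal minors: 6, 32, 168.
All positive ⇒ H ≻ 0 ⇒ convex.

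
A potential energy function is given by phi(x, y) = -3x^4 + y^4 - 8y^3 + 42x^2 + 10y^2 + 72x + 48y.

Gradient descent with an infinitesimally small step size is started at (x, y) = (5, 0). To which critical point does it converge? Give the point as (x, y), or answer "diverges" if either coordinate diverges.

phi is separable, so gradient descent decouples: x follows -∂phi/∂x, y follows -∂phi/∂y.
∂phi/∂x = -12(x - 3)(x + 1)(x + 2); at x=5 this is -1008, so x increases.
∂phi/∂y = 4(y - 4)(y - 3)(y + 1); at y=0 this is 48, so y decreases.
The x-coordinate has no critical point in that direction and runs off to infinity.

diverges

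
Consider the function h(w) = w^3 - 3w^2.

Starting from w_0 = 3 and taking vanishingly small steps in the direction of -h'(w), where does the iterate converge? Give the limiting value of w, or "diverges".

h'(w) = 3w(w - 2), so h'(3) = 9.
Gradient descent moves in the -h' direction, i.e. w is decreasing.
The nearest critical point in that direction is w = 2, where h'' = 6 > 0 (a local minimum). The iterate converges there.

2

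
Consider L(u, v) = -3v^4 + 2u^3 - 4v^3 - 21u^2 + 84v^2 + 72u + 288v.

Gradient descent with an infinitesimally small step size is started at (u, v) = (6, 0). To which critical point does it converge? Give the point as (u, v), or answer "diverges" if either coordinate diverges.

L is separable, so gradient descent decouples: u follows -∂L/∂u, v follows -∂L/∂v.
∂L/∂u = 6(u - 4)(u - 3); at u=6 this is 36, so u decreases.
∂L/∂v = -12(v - 4)(v + 2)(v + 3); at v=0 this is 288, so v decreases.
u converges to its nearest critical value 4 (a local min of the u-part); v converges to -2. The iterate converges to (4, -2).

(4, -2)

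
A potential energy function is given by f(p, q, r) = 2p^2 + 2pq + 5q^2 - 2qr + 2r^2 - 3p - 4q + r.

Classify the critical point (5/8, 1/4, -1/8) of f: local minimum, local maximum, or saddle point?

The Hessian is constant: H = [[4, 2, 0], [2, 10, -2], [0, -2, 4]].
Leading principal minors: Δ₁ = 4, Δ₂ = 36, Δ₃ = 128.
All leading minors are positive, so H is positive definite: a local minimum.

local minimum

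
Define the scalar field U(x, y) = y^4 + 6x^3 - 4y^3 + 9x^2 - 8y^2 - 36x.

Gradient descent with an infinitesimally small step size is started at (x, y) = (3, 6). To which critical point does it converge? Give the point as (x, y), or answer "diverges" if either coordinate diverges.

(1, 4)

U is separable, so gradient descent decouples: x follows -∂U/∂x, y follows -∂U/∂y.
∂U/∂x = 18(x - 1)(x + 2); at x=3 this is 180, so x decreases.
∂U/∂y = 4y(y - 4)(y + 1); at y=6 this is 336, so y decreases.
x converges to its nearest critical value 1 (a local min of the x-part); y converges to 4. The iterate converges to (1, 4).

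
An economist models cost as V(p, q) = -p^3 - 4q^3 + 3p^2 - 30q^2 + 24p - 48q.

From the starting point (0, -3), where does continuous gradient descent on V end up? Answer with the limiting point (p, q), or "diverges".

V is separable, so gradient descent decouples: p follows -∂V/∂p, q follows -∂V/∂q.
∂V/∂p = -3(p - 4)(p + 2); at p=0 this is 24, so p decreases.
∂V/∂q = -12(q + 1)(q + 4); at q=-3 this is 24, so q decreases.
p converges to its nearest critical value -2 (a local min of the p-part); q converges to -4. The iterate converges to (-2, -4).

(-2, -4)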